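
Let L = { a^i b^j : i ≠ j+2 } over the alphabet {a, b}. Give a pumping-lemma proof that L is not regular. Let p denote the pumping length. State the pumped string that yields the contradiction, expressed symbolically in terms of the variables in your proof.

a^{p+p!} b^{p+p!-2}

Toward a contradiction, assume L is regular with pumping length p.
Choose w = a^p b^{p+p!-2}. Since p ≠ (p+p!-2)+2 = p+p!, w ∈ L; and |w| ≥ p.
The pumping lemma gives a decomposition w = xyz where |xy| ≤ p and |y| ≥ 1.
Because |xy| ≤ p and w begins with p copies of a, we have y = a^k with 1 ≤ k ≤ p.
Since 1 ≤ k ≤ p, k divides p!; set t = 1 + p!/k. Then xy^t z has p + (p!/k)·k = p + p! copies of a. Now the a-count is p+p! and (b-count)+2 = (p+p!-2)+2 = p+p!, so i ≠ j+2 fails. So xy^t z = a^{p+p!} b^{p+p!-2} ∉ L.
Contradiction. Therefore L is not regular.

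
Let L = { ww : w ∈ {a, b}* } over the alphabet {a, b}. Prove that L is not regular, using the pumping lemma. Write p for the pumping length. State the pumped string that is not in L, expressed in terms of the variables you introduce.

Suppose for contradiction that L is regular, and let p be the pumping length.
Take w = a^p b^p a^p b^p = uu where u = a^pb^p; then w ∈ L and |w| = 4p ≥ p.
The pumping lemma gives a decomposition w = xyz where |xy| ≤ p and |y| ≥ 1.
Because |xy| ≤ p and w begins with p copies of a, we have y = a^k with 1 ≤ k ≤ p.
Pump with i = 2: xy^2z = a^{p+k} b^p a^p b^p, of length 4p+k. Suppose this equals vv. The string starts with a and ends with b, so v does too; thus the boundary between the two copies of v is a b→a transition. There is exactly one such transition, at position 2p+k, so |v| = 2p+k and |vv| = 4p+2k ≠ 4p+k since k ≥ 1. So xy^2z ∉ L.
Contradiction. Therefore L is not regular.

a^{p+k} b^p a^p b^p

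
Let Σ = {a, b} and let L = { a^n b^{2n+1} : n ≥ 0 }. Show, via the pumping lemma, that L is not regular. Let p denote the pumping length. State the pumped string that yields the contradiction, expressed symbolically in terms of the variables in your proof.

a^{p+k} b^{2p+1}

Assume L is regular. Let p be the pumping length given by the pumping lemma.
Let w = a^p b^{2p+1} ∈ L; note |w| = 3p+1 ≥ p.
Write w = xyz as guaranteed by the lemma, with |xy| ≤ p and |y| > 0.
The first p characters of w are a's, so xy (and hence y) consists only of a's. Write y = a^k, 1 ≤ k ≤ p.
Pump with i = 2: xy^2z = a^{p+k} b^{2p+1}. For this to lie in L we would need 2p+1 = 2(p+k)+1, which forces k = 0. But k ≥ 1, so xy^2z ∉ L.
This contradicts the pumping lemma, so L is not regular.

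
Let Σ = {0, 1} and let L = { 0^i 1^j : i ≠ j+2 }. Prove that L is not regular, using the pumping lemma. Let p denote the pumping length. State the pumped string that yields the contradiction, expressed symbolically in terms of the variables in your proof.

0^{p+p!} 1^{p+p!-2}

Assume L is regular. Let p be the pumping length given by the pumping lemma.
Choose w = 0^p 1^{p+p!-2}. Since p ≠ (p+p!-2)+2 = p+p!, w ∈ L; and |w| ≥ p.
Write w = xyz as guaranteed by the lemma, with |xy| ≤ p and |y| ≥ 1.
Since the first p symbols of w are all 0's and |xy| ≤ p, y lies entirely in the leading 0-block: y = 0^k for some k with 1 ≤ k ≤ p.
Since 1 ≤ k ≤ p, k divides p!; set t = 1 + p!/k. Then xy^t z has p + (p!/k)·k = p + p! copies of 0. Now the 0-count is p+p! and (1-count)+2 = (p+p!-2)+2 = p+p!, so i ≠ j+2 fails. So xy^t z = 0^{p+p!} 1^{p+p!-2} ∉ L.
This contradicts the pumping lemma, so L is not regular.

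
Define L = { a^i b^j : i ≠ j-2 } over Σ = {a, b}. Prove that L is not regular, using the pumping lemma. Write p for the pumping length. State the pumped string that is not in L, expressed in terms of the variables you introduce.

Toward a contradiction, assume L is regular with pumping length p.
Choose w = a^p b^{p+p!+2}. Since p ≠ (p+p!+2)-2 = p+p!, w ∈ L; and |w| ≥ p.
Write w = xyz as guaranteed by the lemma, with |xy| ≤ p and |y| ≥ 1.
Since the first p symbols of w are all a's and |xy| ≤ p, y lies entirely in the leading a-block: y = a^k for some k with 1 ≤ k ≤ p.
Since 1 ≤ k ≤ p, k divides p!; set t = 1 + p!/k. Then xy^t z has p + (p!/k)·k = p + p! copies of a. Now the a-count is p+p! and (b-count)-2 = (p+p!+2)-2 = p+p!, so i ≠ j-2 fails. So xy^t z = a^{p+p!} b^{p+p!+2} ∉ L.
Contradiction. Therefore L is not regular.

a^{p+p!} b^{p+p!+2}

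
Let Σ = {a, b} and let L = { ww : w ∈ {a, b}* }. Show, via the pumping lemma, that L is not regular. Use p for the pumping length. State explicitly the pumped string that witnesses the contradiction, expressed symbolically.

Assume L is regular; let p be its pumping constant.
Take w = a^p b^p a^p b^p = uu where u = a^pb^p; then w ∈ L and |w| = 4p ≥ p.
The pumping lemma gives a decomposition w = xyz where |xy| ≤ p and |y| ≥ 1.
The first p characters of w are a's, so xy (and hence y) consists only of a's. Write y = a^k, 1 ≤ k ≤ p.
Pump with i = 2: xy^2z = a^{p+k} b^p a^p b^p, of length 4p+k. Suppose this equals vv. The string starts with a and ends with b, so v does too; thus the boundary between the two copies of v is a b→a transition. There is exactly one such transition, at position 2p+k, so |v| = 2p+k and |vv| = 4p+2k ≠ 4p+k since k ≥ 1. So xy^2z ∉ L.
Contradiction. Therefore L is not regular.

a^{p+k} b^p a^p b^p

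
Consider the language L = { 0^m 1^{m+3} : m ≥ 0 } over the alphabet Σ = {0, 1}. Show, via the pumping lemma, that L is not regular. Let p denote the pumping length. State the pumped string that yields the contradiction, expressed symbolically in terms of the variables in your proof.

0^{p+k} 1^{p+3}

Assume L is regular. Let p be the pumping length given by the pumping lemma.
Choose w = 0^p 1^{p+3}, which is in L with |w| = 2p+3 ≥ p.
Write w = xyz as guaranteed by the lemma, with |xy| ≤ p and y is nonempty.
Because |xy| ≤ p and w begins with p copies of 0, we have y = 0^k with 1 ≤ k ≤ p.
Pump with i = 2: xy^2z = 0^{p+k} 1^{p+3}. For this to lie in L we would need p+3 = (p+k)+3, which forces k = 0. But k ≥ 1, so xy^2z ∉ L.
This is a contradiction; hence L is not regular.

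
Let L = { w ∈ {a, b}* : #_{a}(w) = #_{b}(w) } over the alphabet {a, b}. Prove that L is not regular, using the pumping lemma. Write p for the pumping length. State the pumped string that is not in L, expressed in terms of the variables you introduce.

a^{p+k} b^p

Assume L is regular; let p be its pumping constant.
Choose w = a^p b^p ∈ L with |w| = 2p ≥ p.
By the pumping lemma, w = xyz with |xy| ≤ p and y is nonempty.
Because |xy| ≤ p and w begins with p copies of a, we have y = a^k with 1 ≤ k ≤ p.
Pump with i = 2: xy^2z = a^{p+k} b^p has p+k occurrences of a but only p of b. Since k ≥ 1 the counts differ, so xy^2z ∉ L.
This is a contradiction; hence L is not regular.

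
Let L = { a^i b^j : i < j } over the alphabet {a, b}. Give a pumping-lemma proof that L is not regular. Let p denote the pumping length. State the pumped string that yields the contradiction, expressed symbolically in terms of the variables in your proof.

a^{p+k} b^{p+1}

Assume L is regular; let p be its pumping constant.
Choose w = a^p b^{p+1} ∈ L, with |w| = 2p+1 ≥ p.
The pumping lemma gives a decomposition w = xyz where |xy| ≤ p and |y| > 0.
Since the first p symbols of w are all a's and |xy| ≤ p, y lies entirely in the leading a-block: y = a^k for some k with 1 ≤ k ≤ p.
Consider xy^2z = a^{p+k} b^{p+1}. Since k ≥ 1, the a-count p+k is at least p+1, so i < j fails; thus xy^2z ∉ L.
Contradiction. Therefore L is not regular.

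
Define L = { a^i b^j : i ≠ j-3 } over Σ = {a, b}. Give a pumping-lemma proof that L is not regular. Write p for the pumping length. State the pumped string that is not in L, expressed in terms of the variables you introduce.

Assume L is regular; let p be its pumping constant.
Choose w = a^p b^{p+p!+3}. Since p ≠ (p+p!+3)-3 = p+p!, w ∈ L; and |w| ≥ p.
By the pumping lemma, w = xyz with |xy| ≤ p and |y| ≥ 1.
The first p characters of w are a's, so xy (and hence y) consists only of a's. Write y = a^k, 1 ≤ k ≤ p.
Since 1 ≤ k ≤ p, k divides p!; set t = 1 + p!/k. Then xy^t z has p + (p!/k)·k = p + p! copies of a. Now the a-count is p+p! and (b-count)-3 = (p+p!+3)-3 = p+p!, so i ≠ j-3 fails. So xy^t z = a^{p+p!} b^{p+p!+3} ∉ L.
This is a contradiction; hence L is not regular.

a^{p+p!} b^{p+p!+3}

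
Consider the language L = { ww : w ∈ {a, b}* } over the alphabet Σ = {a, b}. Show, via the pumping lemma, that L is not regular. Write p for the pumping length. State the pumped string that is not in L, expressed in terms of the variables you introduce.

Toward a contradiction, assume L is regular with pumping length p.
Take w = a^p b^p a^p b^p = uu where u = a^pb^p; then w ∈ L and |w| = 4p ≥ p.
By the pumping lemma, w = xyz with |xy| ≤ p and |y| > 0.
Since the first p symbols of w are all a's and |xy| ≤ p, y lies entirely in the leading a-block: y = a^k for some k with 1 ≤ k ≤ p.
Pump with i = 2: xy^2z = a^{p+k} b^p a^p b^p, of length 4p+k. Suppose this equals vv. The string starts with a and ends with b, so v does too; thus the boundary between the two copies of v is a b→a transition. There is exactly one such transition, at position 2p+k, so |v| = 2p+k and |vv| = 4p+2k ≠ 4p+k since k ≥ 1. So xy^2z ∉ L.
This contradicts the pumping lemma, so L is not regular.

a^{p+k} b^p a^p b^p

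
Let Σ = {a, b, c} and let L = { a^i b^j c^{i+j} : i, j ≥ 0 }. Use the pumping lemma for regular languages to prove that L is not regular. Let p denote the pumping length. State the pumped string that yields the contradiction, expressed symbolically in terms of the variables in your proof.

a^{p+k} b^p c^{2p}

Toward a contradiction, assume L is regular with pumping length p.
Take w = a^p b^p c^{2p} ∈ L (with i=j=p, i+j=2p), |w| = 4p ≥ p.
The pumping lemma gives a decomposition w = xyz where |xy| ≤ p and |y| > 0.
The first p characters of w are a's, so xy (and hence y) consists only of a's. Write y = a^k, 1 ≤ k ≤ p.
Consider xy^2z = a^{p+k} b^p c^{2p}. Now the a- and b-counts sum to 2p+k, but the c-count is 2p ≠ 2p+k. So xy^2z ∉ L.
This is a contradiction; hence L is not regular.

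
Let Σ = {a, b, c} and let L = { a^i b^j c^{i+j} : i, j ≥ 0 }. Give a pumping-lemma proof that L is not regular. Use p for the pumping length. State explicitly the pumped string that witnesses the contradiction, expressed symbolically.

a^{p+k} b^p c^{2p}

Assume L is regular. Let p be the pumping length given by the pumping lemma.
Take w = a^p b^p c^{2p} ∈ L (with i=j=p, i+j=2p), |w| = 4p ≥ p.
Write w = xyz as guaranteed by the lemma, with |xy| ≤ p and |y| > 0.
The first p characters of w are a's, so xy (and hence y) consists only of a's. Write y = a^k, 1 ≤ k ≤ p.
Consider xy^2z = a^{p+k} b^p c^{2p}. Now the a- and b-counts sum to 2p+k, but the c-count is 2p ≠ 2p+k. So xy^2z ∉ L.
This is a contradiction; hence L is not regular.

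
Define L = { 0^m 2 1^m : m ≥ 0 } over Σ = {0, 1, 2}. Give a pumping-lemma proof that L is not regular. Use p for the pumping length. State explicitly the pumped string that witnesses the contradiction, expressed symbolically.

0^{p+k} 2 1^p

Assume L is regular; let p be its pumping constant.
Take w = 0^p 2 1^p ∈ L with |w| = 2p+1 ≥ p.
The pumping lemma gives a decomposition w = xyz where |xy| ≤ p and |y| ≥ 1.
Because |xy| ≤ p and w begins with p copies of 0, we have y = 0^k with 1 ≤ k ≤ p.
Pump with i = 2: xy^2z = 0^{p+k} 2 1^p, which would require p+k = p. But k ≥ 1, so xy^2z ∉ L.
This is a contradiction; hence L is not regular.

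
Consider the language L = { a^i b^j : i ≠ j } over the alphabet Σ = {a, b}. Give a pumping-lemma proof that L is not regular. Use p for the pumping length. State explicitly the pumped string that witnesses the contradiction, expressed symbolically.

Suppose for contradiction that L is regular, and let p be the pumping length.
Choose w = a^p b^{p+p!}. Since p ≠ p+p!, w ∈ L; and |w| ≥ p.
Write w = xyz as guaranteed by the lemma, with |xy| ≤ p and |y| ≥ 1.
Because |xy| ≤ p and w begins with p copies of a, we have y = a^k with 1 ≤ k ≤ p.
Since 1 ≤ k ≤ p, k divides p!; set t = 1 + p!/k. Then xy^t z has p + (p!/k)·k = p + p! copies of a. Now the a-count equals the b-count, so i ≠ j fails. So xy^t z = a^{p+p!} b^{p+p!} ∉ L.
This is a contradiction; hence L is not regular.

a^{p+p!} b^{p+p!}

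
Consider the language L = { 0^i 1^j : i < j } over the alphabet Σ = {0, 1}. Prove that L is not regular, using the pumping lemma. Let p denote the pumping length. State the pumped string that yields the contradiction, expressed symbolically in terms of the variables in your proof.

0^{p+k} 1^{p+1}

Assume L is regular; let p be its pumping constant.
Choose w = 0^p 1^{p+1} ∈ L, with |w| = 2p+1 ≥ p.
By the pumping lemma, w = xyz with |xy| ≤ p and y is nonempty.
Since the first p symbols of w are all 0's and |xy| ≤ p, y lies entirely in the leading 0-block: y = 0^k for some k with 1 ≤ k ≤ p.
Consider xy^2z = 0^{p+k} 1^{p+1}. Since k ≥ 1, the 0-count p+k is at least p+1, so i < j fails; thus xy^2z ∉ L.
This contradicts the pumping lemma, so L is not regular.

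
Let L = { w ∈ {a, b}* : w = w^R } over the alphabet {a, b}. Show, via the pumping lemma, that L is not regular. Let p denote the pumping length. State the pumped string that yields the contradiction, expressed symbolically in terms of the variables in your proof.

Assume L is regular. Let p be the pumping length given by the pumping lemma.
Take w = a^p b a^p, a palindrome of length 2p+1 ≥ p.
By the pumping lemma, w = xyz with |xy| ≤ p and |y| ≥ 1.
Since the first p symbols of w are all a's and |xy| ≤ p, y lies entirely in the leading a-block: y = a^k for some k with 1 ≤ k ≤ p.
Pump with i = 2: xy^2z = a^{p+k} b a^p. Its reverse is a^p b a^{p+k}, which differs from xy^2z since k ≥ 1. So xy^2z is not a palindrome and xy^2z ∉ L.
This contradicts the pumping lemma, so L is not regular.

a^{p+k} b a^p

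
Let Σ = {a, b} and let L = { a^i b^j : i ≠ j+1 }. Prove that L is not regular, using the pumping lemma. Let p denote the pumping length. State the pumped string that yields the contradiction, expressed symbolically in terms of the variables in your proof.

Suppose for contradiction that L is regular, and let p be the pumping length.
Choose w = a^p b^{p+p!-1}. Since p ≠ (p+p!-1)+1 = p+p!, w ∈ L; and |w| ≥ p.
Write w = xyz as guaranteed by the lemma, with |xy| ≤ p and |y| ≥ 1.
Since the first p symbols of w are all a's and |xy| ≤ p, y lies entirely in the leading a-block: y = a^k for some k with 1 ≤ k ≤ p.
Since 1 ≤ k ≤ p, k divides p!; set t = 1 + p!/k. Then xy^t z has p + (p!/k)·k = p + p! copies of a. Now the a-count is p+p! and (b-count)+1 = (p+p!-1)+1 = p+p!, so i ≠ j+1 fails. So xy^t z = a^{p+p!} b^{p+p!-1} ∉ L.
Contradiction. Therefore L is not regular.

a^{p+p!} b^{p+p!-1}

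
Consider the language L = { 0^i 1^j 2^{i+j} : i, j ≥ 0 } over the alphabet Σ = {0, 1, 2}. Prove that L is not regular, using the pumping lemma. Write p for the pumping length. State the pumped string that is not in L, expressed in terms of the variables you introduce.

0^{p+k} 1^p 2^{2p}

Suppose for contradiction that L is regular, and let p be the pumping length.
Take w = 0^p 1^p 2^{2p} ∈ L (with i=j=p, i+j=2p), |w| = 4p ≥ p.
Write w = xyz as guaranteed by the lemma, with |xy| ≤ p and y is nonempty.
The first p characters of w are 0's, so xy (and hence y) consists only of 0's. Write y = 0^k, 1 ≤ k ≤ p.
Consider xy^2z = 0^{p+k} 1^p 2^{2p}. Now the 0- and 1-counts sum to 2p+k, but the 2-count is 2p ≠ 2p+k. So xy^2z ∉ L.
This is a contradiction; hence L is not regular.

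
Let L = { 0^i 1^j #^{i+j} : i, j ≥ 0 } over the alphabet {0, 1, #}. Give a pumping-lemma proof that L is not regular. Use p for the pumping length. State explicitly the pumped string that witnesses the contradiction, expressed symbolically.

Suppose for contradiction that L is regular, and let p be the pumping length.
Take w = 0^p 1^p #^{2p} ∈ L (with i=j=p, i+j=2p), |w| = 4p ≥ p.
By the pumping lemma, w = xyz with |xy| ≤ p and |y| ≥ 1.
The first p characters of w are 0's, so xy (and hence y) consists only of 0's. Write y = 0^k, 1 ≤ k ≤ p.
Consider xy^2z = 0^{p+k} 1^p #^{2p}. Now the 0- and 1-counts sum to 2p+k, but the #-count is 2p ≠ 2p+k. So xy^2z ∉ L.
Contradiction. Therefore L is not regular.

0^{p+k} 1^p #^{2p}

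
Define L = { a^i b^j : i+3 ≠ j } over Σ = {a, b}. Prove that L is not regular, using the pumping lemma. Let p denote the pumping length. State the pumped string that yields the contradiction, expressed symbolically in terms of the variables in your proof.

Suppose for contradiction that L is regular, and let p be the pumping length.
Choose w = a^p b^{p+p!+3}. Since p ≠ (p+p!+3)-3 = p+p!, w ∈ L; and |w| ≥ p.
By the pumping lemma, w = xyz with |xy| ≤ p and |y| ≥ 1.
Since the first p symbols of w are all a's and |xy| ≤ p, y lies entirely in the leading a-block: y = a^k for some k with 1 ≤ k ≤ p.
Since 1 ≤ k ≤ p, k divides p!; set t = 1 + p!/k. Then xy^t z has p + (p!/k)·k = p + p! copies of a. Now the a-count is p+p! and (b-count)-3 = (p+p!+3)-3 = p+p!, so i+3 ≠ j fails. So xy^t z = a^{p+p!} b^{p+p!+3} ∉ L.
Contradiction. Therefore L is not regular.

a^{p+p!} b^{p+p!+3}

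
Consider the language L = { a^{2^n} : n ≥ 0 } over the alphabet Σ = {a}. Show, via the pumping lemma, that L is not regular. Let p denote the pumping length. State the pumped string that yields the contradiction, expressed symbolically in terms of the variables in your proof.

a^{2^p+k}

Toward a contradiction, assume L is regular with pumping length p.
Take w = a^{2^p} ∈ L with |w| = 2^p ≥ p.
The pumping lemma gives a decomposition w = xyz where |xy| ≤ p and |y| ≥ 1.
Then y = a^k for some k with 1 ≤ k ≤ p.
Pump with i = 2: xy^2z = a^{2^p+k}. Since 1 ≤ k ≤ p < 2^p, we have 2^p < 2^p+k < 2^{p+1}, so 2^p+k is not a power of 2. So xy^2z ∉ L.
This is a contradiction; hence L is not regular.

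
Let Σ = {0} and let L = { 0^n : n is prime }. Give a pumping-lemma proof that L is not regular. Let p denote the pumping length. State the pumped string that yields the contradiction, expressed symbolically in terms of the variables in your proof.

Assume L is regular; let p be its pumping constant.
Let q be a prime with q ≥ p+2 (infinitely many primes exist), and take w = 0^q ∈ L with |w| = q ≥ p.
The pumping lemma gives a decomposition w = xyz where |xy| ≤ p and |y| ≥ 1.
Then y = 0^k for some k with 1 ≤ k ≤ p.
Since 1 ≤ k ≤ p, |xz| = q-k. Pump with i = q+1: |xy^{q+1}z| = (q-k)+(q+1)k = q+qk = q(1+k), which is composite (both factors ≥ 2). So xy^{q+1}z = 0^{q(1+k)} ∉ L.
This contradicts the pumping lemma, so L is not regular.

0^{q(1+k)}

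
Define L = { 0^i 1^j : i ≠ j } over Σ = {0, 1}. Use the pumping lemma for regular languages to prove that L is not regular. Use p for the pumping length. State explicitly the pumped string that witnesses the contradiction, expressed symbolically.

Assume L is regular; let p be its pumping constant.
Choose w = 0^p 1^{p+p!}. Since p ≠ p+p!, w ∈ L; and |w| ≥ p.
Write w = xyz as guaranteed by the lemma, with |xy| ≤ p and |y| > 0.
The first p characters of w are 0's, so xy (and hence y) consists only of 0's. Write y = 0^k, 1 ≤ k ≤ p.
Since 1 ≤ k ≤ p, k divides p!; set t = 1 + p!/k. Then xy^t z has p + (p!/k)·k = p + p! copies of 0. Now the 0-count equals the 1-count, so i ≠ j fails. So xy^t z = 0^{p+p!} 1^{p+p!} ∉ L.
This contradicts the pumping lemma, so L is not regular.

0^{p+p!} 1^{p+p!}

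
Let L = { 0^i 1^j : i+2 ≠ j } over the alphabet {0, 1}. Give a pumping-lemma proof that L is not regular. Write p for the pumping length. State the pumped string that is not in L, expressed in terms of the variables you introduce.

0^{p+p!} 1^{p+p!+2}

Suppose for contradiction that L is regular, and let p be the pumping length.
Choose w = 0^p 1^{p+p!+2}. Since p ≠ (p+p!+2)-2 = p+p!, w ∈ L; and |w| ≥ p.
The pumping lemma gives a decomposition w = xyz where |xy| ≤ p and y is nonempty.
The first p characters of w are 0's, so xy (and hence y) consists only of 0's. Write y = 0^k, 1 ≤ k ≤ p.
Since 1 ≤ k ≤ p, k divides p!; set t = 1 + p!/k. Then xy^t z has p + (p!/k)·k = p + p! copies of 0. Now the 0-count is p+p! and (1-count)-2 = (p+p!+2)-2 = p+p!, so i+2 ≠ j fails. So xy^t z = 0^{p+p!} 1^{p+p!+2} ∉ L.
Contradiction. Therefore L is not regular.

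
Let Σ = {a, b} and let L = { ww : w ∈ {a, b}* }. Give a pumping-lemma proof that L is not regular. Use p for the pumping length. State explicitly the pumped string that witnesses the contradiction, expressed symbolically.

Assume L is regular; let p be its pumping constant.
Take w = a^p b^p a^p b^p = uu where u = a^pb^p; then w ∈ L and |w| = 4p ≥ p.
Write w = xyz as guaranteed by the lemma, with |xy| ≤ p and |y| > 0.
The first p characters of w are a's, so xy (and hence y) consists only of a's. Write y = a^k, 1 ≤ k ≤ p.
Pump with i = 2: xy^2z = a^{p+k} b^p a^p b^p, of length 4p+k. Suppose this equals vv. The string starts with a and ends with b, so v does too; thus the boundary between the two copies of v is a b→a transition. There is exactly one such transition, at position 2p+k, so |v| = 2p+k and |vv| = 4p+2k ≠ 4p+k since k ≥ 1. So xy^2z ∉ L.
This is a contradiction; hence L is not regular.

a^{p+k} b^p a^p b^p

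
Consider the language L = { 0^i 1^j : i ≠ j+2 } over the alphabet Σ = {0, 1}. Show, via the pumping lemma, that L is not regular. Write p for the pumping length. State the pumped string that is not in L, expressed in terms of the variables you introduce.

Assume L is regular; let p be its pumping constant.
Choose w = 0^p 1^{p+p!-2}. Since p ≠ (p+p!-2)+2 = p+p!, w ∈ L; and |w| ≥ p.
By the pumping lemma, w = xyz with |xy| ≤ p and |y| ≥ 1.
The first p characters of w are 0's, so xy (and hence y) consists only of 0's. Write y = 0^k, 1 ≤ k ≤ p.
Since 1 ≤ k ≤ p, k divides p!; set t = 1 + p!/k. Then xy^t z has p + (p!/k)·k = p + p! copies of 0. Now the 0-count is p+p! and (1-count)+2 = (p+p!-2)+2 = p+p!, so i ≠ j+2 fails. So xy^t z = 0^{p+p!} 1^{p+p!-2} ∉ L.
Contradiction. Therefore L is not regular.

0^{p+p!} 1^{p+p!-2}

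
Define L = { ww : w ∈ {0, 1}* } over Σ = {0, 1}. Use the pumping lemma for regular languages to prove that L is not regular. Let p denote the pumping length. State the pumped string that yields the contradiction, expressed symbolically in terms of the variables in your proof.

Assume L is regular; let p be its pumping constant.
Take w = 0^p 1^p 0^p 1^p = uu where u = 0^p1^p; then w ∈ L and |w| = 4p ≥ p.
The pumping lemma gives a decomposition w = xyz where |xy| ≤ p and |y| > 0.
The first p characters of w are 0's, so xy (and hence y) consists only of 0's. Write y = 0^k, 1 ≤ k ≤ p.
Pump with i = 2: xy^2z = 0^{p+k} 1^p 0^p 1^p, of length 4p+k. Suppose this equals vv. The string starts with 0 and ends with 1, so v does too; thus the boundary between the two copies of v is a 1→0 transition. There is exactly one such transition, at position 2p+k, so |v| = 2p+k and |vv| = 4p+2k ≠ 4p+k since k ≥ 1. So xy^2z ∉ L.
Contradiction. Therefore L is not regular.

0^{p+k} 1^p 0^p 1^p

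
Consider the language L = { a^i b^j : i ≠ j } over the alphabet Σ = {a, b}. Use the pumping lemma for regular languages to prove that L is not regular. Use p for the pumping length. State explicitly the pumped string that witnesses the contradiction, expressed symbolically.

Assume L is regular. Let p be the pumping length given by the pumping lemma.
Choose w = a^p b^{p+p!}. Since p ≠ p+p!, w ∈ L; and |w| ≥ p.
By the pumping lemma, w = xyz with |xy| ≤ p and y is nonempty.
Because |xy| ≤ p and w begins with p copies of a, we have y = a^k with 1 ≤ k ≤ p.
Since 1 ≤ k ≤ p, k divides p!; set t = 1 + p!/k. Then xy^t z has p + (p!/k)·k = p + p! copies of a. Now the a-count equals the b-count, so i ≠ j fails. So xy^t z = a^{p+p!} b^{p+p!} ∉ L.
Contradiction. Therefore L is not regular.

a^{p+p!} b^{p+p!}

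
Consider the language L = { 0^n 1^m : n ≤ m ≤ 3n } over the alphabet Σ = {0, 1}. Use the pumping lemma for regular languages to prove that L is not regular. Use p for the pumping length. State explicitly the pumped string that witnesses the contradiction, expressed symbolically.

0^{p+k} 1^p

Toward a contradiction, assume L is regular with pumping length p.
Take w = 0^p 1^p ∈ L (since p ≤ p ≤ 3p), with |w| = 2p ≥ p.
The pumping lemma gives a decomposition w = xyz where |xy| ≤ p and |y| > 0.
The first p characters of w are 0's, so xy (and hence y) consists only of 0's. Write y = 0^k, 1 ≤ k ≤ p.
Pump with i = 2: xy^2z = 0^{p+k} 1^p. Now n = p+k > p = m, so the condition n ≤ m fails. Thus xy^2z ∉ L.
Contradiction. Therefore L is not regular.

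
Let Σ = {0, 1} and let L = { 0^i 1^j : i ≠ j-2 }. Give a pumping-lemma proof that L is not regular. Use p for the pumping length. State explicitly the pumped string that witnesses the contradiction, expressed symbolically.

0^{p+p!} 1^{p+p!+2}

Assume L is regular. Let p be the pumping length given by the pumping lemma.
Choose w = 0^p 1^{p+p!+2}. Since p ≠ (p+p!+2)-2 = p+p!, w ∈ L; and |w| ≥ p.
The pumping lemma gives a decomposition w = xyz where |xy| ≤ p and |y| ≥ 1.
Since the first p symbols of w are all 0's and |xy| ≤ p, y lies entirely in the leading 0-block: y = 0^k for some k with 1 ≤ k ≤ p.
Since 1 ≤ k ≤ p, k divides p!; set t = 1 + p!/k. Then xy^t z has p + (p!/k)·k = p + p! copies of 0. Now the 0-count is p+p! and (1-count)-2 = (p+p!+2)-2 = p+p!, so i ≠ j-2 fails. So xy^t z = 0^{p+p!} 1^{p+p!+2} ∉ L.
This is a contradiction; hence L is not regular.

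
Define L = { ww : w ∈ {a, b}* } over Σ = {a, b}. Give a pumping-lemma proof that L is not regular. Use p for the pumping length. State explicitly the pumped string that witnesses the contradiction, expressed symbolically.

a^{p+k} b^p a^p b^p

Assume L is regular. Let p be the pumping length given by the pumping lemma.
Take w = a^p b^p a^p b^p = uu where u = a^pb^p; then w ∈ L and |w| = 4p ≥ p.
The pumping lemma gives a decomposition w = xyz where |xy| ≤ p and y is nonempty.
The first p characters of w are a's, so xy (and hence y) consists only of a's. Write y = a^k, 1 ≤ k ≤ p.
Pump with i = 2: xy^2z = a^{p+k} b^p a^p b^p, of length 4p+k. Suppose this equals vv. The string starts with a and ends with b, so v does too; thus the boundary between the two copies of v is a b→a transition. There is exactly one such transition, at position 2p+k, so |v| = 2p+k and |vv| = 4p+2k ≠ 4p+k since k ≥ 1. So xy^2z ∉ L.
This is a contradiction; hence L is not regular.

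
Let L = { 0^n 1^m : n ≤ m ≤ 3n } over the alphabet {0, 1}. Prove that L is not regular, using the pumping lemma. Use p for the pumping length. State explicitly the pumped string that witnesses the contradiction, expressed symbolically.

Suppose for contradiction that L is regular, and let p be the pumping length.
Take w = 0^p 1^p ∈ L (since p ≤ p ≤ 3p), with |w| = 2p ≥ p.
By the pumping lemma, w = xyz with |xy| ≤ p and |y| ≥ 1.
Because |xy| ≤ p and w begins with p copies of 0, we have y = 0^k with 1 ≤ k ≤ p.
Pump with i = 2: xy^2z = 0^{p+k} 1^p. Now n = p+k > p = m, so the condition n ≤ m fails. Thus xy^2z ∉ L.
This contradicts the pumping lemma, so L is not regular.

0^{p+k} 1^p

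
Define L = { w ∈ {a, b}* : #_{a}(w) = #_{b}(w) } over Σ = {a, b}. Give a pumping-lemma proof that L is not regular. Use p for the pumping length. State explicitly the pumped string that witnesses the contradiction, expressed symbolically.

a^{p+k} b^p

Assume L is regular. Let p be the pumping length given by the pumping lemma.
Choose w = a^p b^p ∈ L with |w| = 2p ≥ p.
Write w = xyz as guaranteed by the lemma, with |xy| ≤ p and |y| > 0.
Since the first p symbols of w are all a's and |xy| ≤ p, y lies entirely in the leading a-block: y = a^k for some k with 1 ≤ k ≤ p.
Pump with i = 2: xy^2z = a^{p+k} b^p has p+k occurrences of a but only p of b. Since k ≥ 1 the counts differ, so xy^2z ∉ L.
This contradicts the pumping lemma, so L is not regular.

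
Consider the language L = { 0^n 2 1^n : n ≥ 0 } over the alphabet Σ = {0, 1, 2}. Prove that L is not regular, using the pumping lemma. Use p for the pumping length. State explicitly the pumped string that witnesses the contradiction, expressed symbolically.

0^{p+k} 2 1^p

Suppose for contradiction that L is regular, and let p be the pumping length.
Take w = 0^p 2 1^p ∈ L with |w| = 2p+1 ≥ p.
Write w = xyz as guaranteed by the lemma, with |xy| ≤ p and |y| > 0.
The first p characters of w are 0's, so xy (and hence y) consists only of 0's. Write y = 0^k, 1 ≤ k ≤ p.
Pump with i = 2: xy^2z = 0^{p+k} 2 1^p, which would require p+k = p. But k ≥ 1, so xy^2z ∉ L.
This contradicts the pumping lemma, so L is not regular.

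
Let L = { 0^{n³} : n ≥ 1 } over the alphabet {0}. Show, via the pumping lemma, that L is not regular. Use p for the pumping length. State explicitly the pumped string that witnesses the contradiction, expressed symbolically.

0^{p³+k}

Assume L is regular; let p be its pumping constant.
Take w = 0^{p³} ∈ L with |w| = p³ ≥ p.
Write w = xyz as guaranteed by the lemma, with |xy| ≤ p and y is nonempty.
Then y = 0^k for some k with 1 ≤ k ≤ p.
Pump with i = 2: xy^2z = 0^{p³+k}. Since 1 ≤ k ≤ p, p³ < p³+k ≤ p³+p < p³+3p²+3p+1 = (p+1)³, so p³+k is not a perfect cube. So xy^2z ∉ L.
Contradiction. Therefore L is not regular.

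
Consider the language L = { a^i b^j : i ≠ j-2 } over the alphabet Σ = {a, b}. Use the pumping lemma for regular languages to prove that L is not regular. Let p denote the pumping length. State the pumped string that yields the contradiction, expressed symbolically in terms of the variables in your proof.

a^{p+p!} b^{p+p!+2}

Assume L is regular. Let p be the pumping length given by the pumping lemma.
Choose w = a^p b^{p+p!+2}. Since p ≠ (p+p!+2)-2 = p+p!, w ∈ L; and |w| ≥ p.
The pumping lemma gives a decomposition w = xyz where |xy| ≤ p and |y| ≥ 1.
Because |xy| ≤ p and w begins with p copies of a, we have y = a^k with 1 ≤ k ≤ p.
Since 1 ≤ k ≤ p, k divides p!; set t = 1 + p!/k. Then xy^t z has p + (p!/k)·k = p + p! copies of a. Now the a-count is p+p! and (b-count)-2 = (p+p!+2)-2 = p+p!, so i ≠ j-2 fails. So xy^t z = a^{p+p!} b^{p+p!+2} ∉ L.
This contradicts the pumping lemma, so L is not regular.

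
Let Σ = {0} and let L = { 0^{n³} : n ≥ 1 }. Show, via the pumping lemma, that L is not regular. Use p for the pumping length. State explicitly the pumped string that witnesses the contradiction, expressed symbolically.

Assume L is regular; let p be its pumping constant.
Take w = 0^{p³} ∈ L with |w| = p³ ≥ p.
Write w = xyz as guaranteed by the lemma, with |xy| ≤ p and |y| ≥ 1.
Then y = 0^k for some k with 1 ≤ k ≤ p.
Pump with i = 2: xy^2z = 0^{p³+k}. Since 1 ≤ k ≤ p, p³ < p³+k ≤ p³+p < p³+3p²+3p+1 = (p+1)³, so p³+k is not a perfect cube. So xy^2z ∉ L.
Contradiction. Therefore L is not regular.

0^{p³+k}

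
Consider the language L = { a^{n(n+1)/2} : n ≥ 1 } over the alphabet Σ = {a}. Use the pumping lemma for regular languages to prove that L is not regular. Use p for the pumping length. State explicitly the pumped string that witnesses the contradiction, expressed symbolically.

a^{p(p+1)/2+k}

Toward a contradiction, assume L is regular with pumping length p.
Take w = a^{p(p+1)/2} ∈ L with |w| = p(p+1)/2 ≥ p.
The pumping lemma gives a decomposition w = xyz where |xy| ≤ p and y is nonempty.
Then y = a^k for some k with 1 ≤ k ≤ p.
Pump with i = 2: xy^2z = a^{p(p+1)/2+k}. Since 1 ≤ k ≤ p, p(p+1)/2 < p(p+1)/2+k ≤ p(p+1)/2+p < (p+1)(p+2)/2, so p(p+1)/2+k is strictly between consecutive triangular numbers. So xy^2z ∉ L.
This is a contradiction; hence L is not regular.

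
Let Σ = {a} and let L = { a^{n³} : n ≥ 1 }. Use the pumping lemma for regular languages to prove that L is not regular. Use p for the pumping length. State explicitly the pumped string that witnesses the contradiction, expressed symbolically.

Suppose for contradiction that L is regular, and let p be the pumping length.
Take w = a^{p³} ∈ L with |w| = p³ ≥ p.
The pumping lemma gives a decomposition w = xyz where |xy| ≤ p and |y| > 0.
Then y = a^k for some k with 1 ≤ k ≤ p.
Pump with i = 2: xy^2z = a^{p³+k}. Since 1 ≤ k ≤ p, p³ < p³+k ≤ p³+p < p³+3p²+3p+1 = (p+1)³, so p³+k is not a perfect cube. So xy^2z ∉ L.
This contradicts the pumping lemma, so L is not regular.

a^{p³+k}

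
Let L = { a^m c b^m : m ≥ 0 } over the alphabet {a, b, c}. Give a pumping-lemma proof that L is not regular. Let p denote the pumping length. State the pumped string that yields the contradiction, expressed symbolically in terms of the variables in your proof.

Assume L is regular. Let p be the pumping length given by the pumping lemma.
Take w = a^p c b^p ∈ L with |w| = 2p+1 ≥ p.
Write w = xyz as guaranteed by the lemma, with |xy| ≤ p and |y| ≥ 1.
Since the first p symbols of w are all a's and |xy| ≤ p, y lies entirely in the leading a-block: y = a^k for some k with 1 ≤ k ≤ p.
Pump with i = 2: xy^2z = a^{p+k} c b^p, which would require p+k = p. But k ≥ 1, so xy^2z ∉ L.
This is a contradiction; hence L is not regular.

a^{p+k} c b^p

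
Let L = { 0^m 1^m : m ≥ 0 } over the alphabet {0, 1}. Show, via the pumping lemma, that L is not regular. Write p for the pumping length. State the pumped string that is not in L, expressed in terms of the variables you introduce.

Suppose for contradiction that L is regular, and let p be the pumping length.
Let w = 0^p 1^p ∈ L; note |w| = 2p ≥ p.
The pumping lemma gives a decomposition w = xyz where |xy| ≤ p and |y| > 0.
Since the first p symbols of w are all 0's and |xy| ≤ p, y lies entirely in the leading 0-block: y = 0^k for some k with 1 ≤ k ≤ p.
Pump with i = 2: xy^2z = 0^{p+k} 1^p. For this to lie in L we would need p = p+k, which forces k = 0. But k ≥ 1, so xy^2z ∉ L.
This is a contradiction; hence L is not regular.

0^{p+k} 1^p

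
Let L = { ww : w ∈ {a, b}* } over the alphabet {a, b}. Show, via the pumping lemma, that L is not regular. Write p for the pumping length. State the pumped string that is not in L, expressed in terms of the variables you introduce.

a^{p+k} b^p a^p b^p

Suppose for contradiction that L is regular, and let p be the pumping length.
Take w = a^p b^p a^p b^p = uu where u = a^pb^p; then w ∈ L and |w| = 4p ≥ p.
By the pumping lemma, w = xyz with |xy| ≤ p and |y| > 0.
Because |xy| ≤ p and w begins with p copies of a, we have y = a^k with 1 ≤ k ≤ p.
Pump with i = 2: xy^2z = a^{p+k} b^p a^p b^p, of length 4p+k. Suppose this equals vv. The string starts with a and ends with b, so v does too; thus the boundary between the two copies of v is a b→a transition. There is exactly one such transition, at position 2p+k, so |v| = 2p+k and |vv| = 4p+2k ≠ 4p+k since k ≥ 1. So xy^2z ∉ L.
This is a contradiction; hence L is not regular.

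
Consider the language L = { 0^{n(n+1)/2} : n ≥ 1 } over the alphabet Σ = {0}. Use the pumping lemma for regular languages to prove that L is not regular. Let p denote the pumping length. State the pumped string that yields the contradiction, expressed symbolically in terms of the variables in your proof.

0^{p(p+1)/2+k}

Suppose for contradiction that L is regular, and let p be the pumping length.
Take w = 0^{p(p+1)/2} ∈ L with |w| = p(p+1)/2 ≥ p.
The pumping lemma gives a decomposition w = xyz where |xy| ≤ p and |y| ≥ 1.
Then y = 0^k for some k with 1 ≤ k ≤ p.
Pump with i = 2: xy^2z = 0^{p(p+1)/2+k}. Since 1 ≤ k ≤ p, p(p+1)/2 < p(p+1)/2+k ≤ p(p+1)/2+p < (p+1)(p+2)/2, so p(p+1)/2+k is strictly between consecutive triangular numbers. So xy^2z ∉ L.
Contradiction. Therefore L is not regular.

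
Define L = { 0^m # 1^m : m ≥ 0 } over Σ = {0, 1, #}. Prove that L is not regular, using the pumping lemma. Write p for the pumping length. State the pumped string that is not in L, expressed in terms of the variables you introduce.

0^{p+k} # 1^p

Suppose for contradiction that L is regular, and let p be the pumping length.
Take w = 0^p # 1^p ∈ L with |w| = 2p+1 ≥ p.
Write w = xyz as guaranteed by the lemma, with |xy| ≤ p and |y| > 0.
Because |xy| ≤ p and w begins with p copies of 0, we have y = 0^k with 1 ≤ k ≤ p.
Pump with i = 2: xy^2z = 0^{p+k} # 1^p, which would require p+k = p. But k ≥ 1, so xy^2z ∉ L.
Contradiction. Therefore L is not regular.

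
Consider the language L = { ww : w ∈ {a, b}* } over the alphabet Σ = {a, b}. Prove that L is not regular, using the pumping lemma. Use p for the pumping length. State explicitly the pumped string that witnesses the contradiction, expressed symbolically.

Toward a contradiction, assume L is regular with pumping length p.
Take w = a^p b^p a^p b^p = uu where u = a^pb^p; then w ∈ L and |w| = 4p ≥ p.
The pumping lemma gives a decomposition w = xyz where |xy| ≤ p and |y| ≥ 1.
Because |xy| ≤ p and w begins with p copies of a, we have y = a^k with 1 ≤ k ≤ p.
Pump with i = 2: xy^2z = a^{p+k} b^p a^p b^p, of length 4p+k. Suppose this equals vv. The string starts with a and ends with b, so v does too; thus the boundary between the two copies of v is a b→a transition. There is exactly one such transition, at position 2p+k, so |v| = 2p+k and |vv| = 4p+2k ≠ 4p+k since k ≥ 1. So xy^2z ∉ L.
This is a contradiction; hence L is not regular.

a^{p+k} b^p a^p b^p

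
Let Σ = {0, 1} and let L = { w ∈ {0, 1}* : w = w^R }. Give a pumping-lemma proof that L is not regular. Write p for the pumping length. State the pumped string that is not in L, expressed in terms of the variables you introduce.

Assume L is regular. Let p be the pumping length given by the pumping lemma.
Take w = 0^p 1 0^p, a palindrome of length 2p+1 ≥ p.
By the pumping lemma, w = xyz with |xy| ≤ p and |y| > 0.
Since the first p symbols of w are all 0's and |xy| ≤ p, y lies entirely in the leading 0-block: y = 0^k for some k with 1 ≤ k ≤ p.
Pump with i = 2: xy^2z = 0^{p+k} 1 0^p. Its reverse is 0^p 1 0^{p+k}, which differs from xy^2z since k ≥ 1. So xy^2z is not a palindrome and xy^2z ∉ L.
This contradicts the pumping lemma, so L is not regular.

0^{p+k} 1 0^p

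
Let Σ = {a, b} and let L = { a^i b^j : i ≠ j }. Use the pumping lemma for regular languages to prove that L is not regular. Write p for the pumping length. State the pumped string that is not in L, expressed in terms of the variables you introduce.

Assume L is regular. Let p be the pumping length given by the pumping lemma.
Choose w = a^p b^{p+p!}. Since p ≠ p+p!, w ∈ L; and |w| ≥ p.
Write w = xyz as guaranteed by the lemma, with |xy| ≤ p and |y| ≥ 1.
The first p characters of w are a's, so xy (and hence y) consists only of a's. Write y = a^k, 1 ≤ k ≤ p.
Since 1 ≤ k ≤ p, k divides p!; set t = 1 + p!/k. Then xy^t z has p + (p!/k)·k = p + p! copies of a. Now the a-count equals the b-count, so i ≠ j fails. So xy^t z = a^{p+p!} b^{p+p!} ∉ L.
This contradicts the pumping lemma, so L is not regular.

a^{p+p!} b^{p+p!}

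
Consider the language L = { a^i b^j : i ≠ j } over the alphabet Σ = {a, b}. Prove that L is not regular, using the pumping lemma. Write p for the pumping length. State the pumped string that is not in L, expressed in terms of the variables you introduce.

Suppose for contradiction that L is regular, and let p be the pumping length.
Choose w = a^p b^{p+p!}. Since p ≠ p+p!, w ∈ L; and |w| ≥ p.
Write w = xyz as guaranteed by the lemma, with |xy| ≤ p and y is nonempty.
The first p characters of w are a's, so xy (and hence y) consists only of a's. Write y = a^k, 1 ≤ k ≤ p.
Since 1 ≤ k ≤ p, k divides p!; set t = 1 + p!/k. Then xy^t z has p + (p!/k)·k = p + p! copies of a. Now the a-count equals the b-count, so i ≠ j fails. So xy^t z = a^{p+p!} b^{p+p!} ∉ L.
Contradiction. Therefore L is not regular.

a^{p+p!} b^{p+p!}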